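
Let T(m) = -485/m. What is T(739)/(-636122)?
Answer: 485/470094158 ≈ 1.0317e-6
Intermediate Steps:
T(739)/(-636122) = -485/739/(-636122) = -485*1/739*(-1/636122) = -485/739*(-1/636122) = 485/470094158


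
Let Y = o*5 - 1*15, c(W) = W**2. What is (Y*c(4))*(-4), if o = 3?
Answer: 0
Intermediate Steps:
Y = 0 (Y = 3*5 - 1*15 = 15 - 15 = 0)
(Y*c(4))*(-4) = (0*4**2)*(-4) = (0*16)*(-4) = 0*(-4) = 0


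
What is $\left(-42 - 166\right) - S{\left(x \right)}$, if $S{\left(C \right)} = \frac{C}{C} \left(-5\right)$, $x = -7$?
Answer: $-203$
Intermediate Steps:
$S{\left(C \right)} = -5$ ($S{\left(C \right)} = 1 \left(-5\right) = -5$)
$\left(-42 - 166\right) - S{\left(x \right)} = \left(-42 - 166\right) - -5 = \left(-42 - 166\right) + 5 = -208 + 5 = -203$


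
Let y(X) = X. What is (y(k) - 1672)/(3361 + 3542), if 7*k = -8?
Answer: -3904/16107 ≈ -0.24238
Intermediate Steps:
k = -8/7 (k = (1/7)*(-8) = -8/7 ≈ -1.1429)
(y(k) - 1672)/(3361 + 3542) = (-8/7 - 1672)/(3361 + 3542) = -11712/7/6903 = -11712/7*1/6903 = -3904/16107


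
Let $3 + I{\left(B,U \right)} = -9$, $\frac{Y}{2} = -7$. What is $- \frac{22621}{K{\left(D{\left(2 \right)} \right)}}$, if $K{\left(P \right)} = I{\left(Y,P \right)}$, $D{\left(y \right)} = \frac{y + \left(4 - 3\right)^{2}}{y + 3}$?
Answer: $\frac{22621}{12} \approx 1885.1$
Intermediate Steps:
$Y = -14$ ($Y = 2 \left(-7\right) = -14$)
$D{\left(y \right)} = \frac{1 + y}{3 + y}$ ($D{\left(y \right)} = \frac{y + 1^{2}}{3 + y} = \frac{y + 1}{3 + y} = \frac{1 + y}{3 + y}$)
$I{\left(B,U \right)} = -12$ ($I{\left(B,U \right)} = -3 - 9 = -12$)
$K{\left(P \right)} = -12$
$- \frac{22621}{K{\left(D{\left(2 \right)} \right)}} = - \frac{22621}{-12} = \left(-22621\right) \left(- \frac{1}{12}\right) = \frac{22621}{12}$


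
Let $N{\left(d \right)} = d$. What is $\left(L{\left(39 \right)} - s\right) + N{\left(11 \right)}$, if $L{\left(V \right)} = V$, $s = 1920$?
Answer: $-1870$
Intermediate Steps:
$\left(L{\left(39 \right)} - s\right) + N{\left(11 \right)} = \left(39 - 1920\right) + 11 = -1881 + 11 = -1870$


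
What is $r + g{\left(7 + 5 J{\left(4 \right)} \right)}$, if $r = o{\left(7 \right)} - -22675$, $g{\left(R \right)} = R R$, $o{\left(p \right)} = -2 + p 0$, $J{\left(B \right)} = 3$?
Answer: $23157$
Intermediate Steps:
$o{\left(p \right)} = -2$ ($o{\left(p \right)} = -2 + 0 = -2$)
$g{\left(R \right)} = R^{2}$
$r = 22673$ ($r = -2 - -22675 = -2 + 22675 = 22673$)
$r + g{\left(7 + 5 J{\left(4 \right)} \right)} = 22673 + \left(7 + 5 \cdot 3\right)^{2} = 22673 + \left(7 + 15\right)^{2} = 22673 + 22^{2} = 22673 + 484 = 23157$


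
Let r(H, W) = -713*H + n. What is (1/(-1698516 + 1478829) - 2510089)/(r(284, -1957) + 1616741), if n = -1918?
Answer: -551433922144/310270760397 ≈ -1.7773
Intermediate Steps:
r(H, W) = -1918 - 713*H (r(H, W) = -713*H - 1918 = -1918 - 713*H)
(1/(-1698516 + 1478829) - 2510089)/(r(284, -1957) + 1616741) = (1/(-1698516 + 1478829) - 2510089)/((-1918 - 713*284) + 1616741) = (1/(-219687) - 2510089)/((-1918 - 202492) + 1616741) = (-1/219687 - 2510089)/(-204410 + 1616741) = -551433922144/219687/1412331 = -551433922144/219687*1/1412331 = -551433922144/310270760397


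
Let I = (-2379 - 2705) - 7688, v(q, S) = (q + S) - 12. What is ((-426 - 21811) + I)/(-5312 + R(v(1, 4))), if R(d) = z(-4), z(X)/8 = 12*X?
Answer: 35009/5696 ≈ 6.1462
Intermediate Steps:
z(X) = 96*X (z(X) = 8*(12*X) = 96*X)
v(q, S) = -12 + S + q (v(q, S) = (S + q) - 12 = -12 + S + q)
R(d) = -384 (R(d) = 96*(-4) = -384)
I = -12772 (I = -5084 - 7688 = -12772)
((-426 - 21811) + I)/(-5312 + R(v(1, 4))) = ((-426 - 21811) - 12772)/(-5312 - 384) = (-22237 - 12772)/(-5696) = -35009*(-1/5696) = 35009/5696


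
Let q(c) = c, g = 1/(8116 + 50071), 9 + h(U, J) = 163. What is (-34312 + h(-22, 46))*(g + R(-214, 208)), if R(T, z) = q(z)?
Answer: -413410755726/58187 ≈ -7.1049e+6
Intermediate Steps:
h(U, J) = 154 (h(U, J) = -9 + 163 = 154)
g = 1/58187 ≈ 1.7186e-5
R(T, z) = z
(-34312 + h(-22, 46))*(g + R(-214, 208)) = (-34312 + 154)*(1/58187 + 208) = -34158*12102897/58187 = -413410755726/58187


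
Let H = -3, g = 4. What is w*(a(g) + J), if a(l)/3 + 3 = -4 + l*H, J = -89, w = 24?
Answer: -3504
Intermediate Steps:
a(l) = -21 - 9*l (a(l) = -9 + 3*(-4 + l*(-3)) = -9 + 3*(-4 - 3*l) = -9 + (-12 - 9*l) = -21 - 9*l)
w*(a(g) + J) = 24*((-21 - 9*4) - 89) = 24*((-21 - 36) - 89) = 24*(-57 - 89) = 24*(-146) = -3504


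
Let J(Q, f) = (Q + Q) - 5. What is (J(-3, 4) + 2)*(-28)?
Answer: 252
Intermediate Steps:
J(Q, f) = -5 + 2*Q (J(Q, f) = 2*Q - 5 = -5 + 2*Q)
(J(-3, 4) + 2)*(-28) = ((-5 + 2*(-3)) + 2)*(-28) = ((-5 - 6) + 2)*(-28) = (-11 + 2)*(-28) = -9*(-28) = 252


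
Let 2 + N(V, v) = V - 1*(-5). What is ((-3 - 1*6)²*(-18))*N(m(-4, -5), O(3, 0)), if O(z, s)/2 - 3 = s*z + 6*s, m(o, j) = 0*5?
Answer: -4374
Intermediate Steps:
m(o, j) = 0
O(z, s) = 6 + 12*s + 2*s*z (O(z, s) = 6 + 2*(s*z + 6*s) = 6 + 2*(6*s + s*z) = 6 + (12*s + 2*s*z) = 6 + 12*s + 2*s*z)
N(V, v) = 3 + V (N(V, v) = -2 + (V - 1*(-5)) = -2 + (V + 5) = -2 + (5 + V) = 3 + V)
((-3 - 1*6)²*(-18))*N(m(-4, -5), O(3, 0)) = ((-3 - 1*6)²*(-18))*(3 + 0) = ((-3 - 6)²*(-18))*3 = ((-9)²*(-18))*3 = (81*(-18))*3 = -1458*3 = -4374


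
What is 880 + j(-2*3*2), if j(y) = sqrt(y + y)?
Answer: 880 + 2*I*sqrt(6) ≈ 880.0 + 4.899*I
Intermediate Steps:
j(y) = sqrt(2)*sqrt(y) (j(y) = sqrt(2*y) = sqrt(2)*sqrt(y))
880 + j(-2*3*2) = 880 + sqrt(2)*sqrt(-2*3*2) = 880 + sqrt(2)*sqrt(-6*2) = 880 + sqrt(2)*sqrt(-12) = 880 + sqrt(2)*(2*I*sqrt(3)) = 880 + 2*I*sqrt(6)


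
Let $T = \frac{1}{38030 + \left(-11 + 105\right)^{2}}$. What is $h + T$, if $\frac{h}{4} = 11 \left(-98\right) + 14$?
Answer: $- \frac{199461695}{46866} \approx -4256.0$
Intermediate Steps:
$h = -4256$ ($h = 4 \left(11 \left(-98\right) + 14\right) = 4 \left(-1078 + 14\right) = 4 \left(-1064\right) = -4256$)
$T = \frac{1}{46866}$ ($T = \frac{1}{38030 + 94^{2}} = \frac{1}{38030 + 8836} = \frac{1}{46866} \approx 2.1337 \cdot 10^{-5}$)
$h + T = -4256 + \frac{1}{46866} = - \frac{199461695}{46866}$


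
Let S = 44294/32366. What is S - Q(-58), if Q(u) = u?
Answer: 960761/16183 ≈ 59.369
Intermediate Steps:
S = 22147/16183 (S = 44294*(1/32366) = 22147/16183 ≈ 1.3685)
S - Q(-58) = 22147/16183 - 1*(-58) = 22147/16183 + 58 = 960761/16183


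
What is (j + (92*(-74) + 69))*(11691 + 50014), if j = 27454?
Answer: 1278219075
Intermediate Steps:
(j + (92*(-74) + 69))*(11691 + 50014) = (27454 + (92*(-74) + 69))*(11691 + 50014) = (27454 + (-6808 + 69))*61705 = (27454 - 6739)*61705 = 20715*61705 = 1278219075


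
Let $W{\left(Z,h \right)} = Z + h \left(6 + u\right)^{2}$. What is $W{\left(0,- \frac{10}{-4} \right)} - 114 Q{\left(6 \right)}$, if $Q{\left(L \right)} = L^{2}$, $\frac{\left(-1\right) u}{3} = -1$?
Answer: $- \frac{7803}{2} \approx -3901.5$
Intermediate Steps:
$u = 3$ ($u = \left(-3\right) \left(-1\right) = 3$)
$W{\left(Z,h \right)} = Z + 81 h$ ($W{\left(Z,h \right)} = Z + h \left(6 + 3\right)^{2} = Z + h 9^{2} = Z + h 81 = Z + 81 h$)
$W{\left(0,- \frac{10}{-4} \right)} - 114 Q{\left(6 \right)} = \left(0 + 81 \left(- \frac{10}{-4}\right)\right) - 114 \cdot 6^{2} = \left(0 + 81 \left(\left(-10\right) \left(- \frac{1}{4}\right)\right)\right) - 4104 = \left(0 + 81 \cdot \frac{5}{2}\right) - 4104 = \left(0 + \frac{405}{2}\right) - 4104 = \frac{405}{2} - 4104 = - \frac{7803}{2}$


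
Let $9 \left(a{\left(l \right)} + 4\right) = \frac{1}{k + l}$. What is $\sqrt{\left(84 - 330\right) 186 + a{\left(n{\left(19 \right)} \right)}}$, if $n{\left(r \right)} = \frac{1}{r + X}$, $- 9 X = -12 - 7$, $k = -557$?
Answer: $\frac{i \sqrt{4611818951551430}}{317463} \approx 213.92 i$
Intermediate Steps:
$X = \frac{19}{9}$ ($X = - \frac{-12 - 7}{9} = \left(- \frac{1}{9}\right) \left(-19\right) = \frac{19}{9} \approx 2.1111$)
$n{\left(r \right)} = \frac{1}{\frac{19}{9} + r}$ ($n{\left(r \right)} = \frac{1}{r + \frac{19}{9}} = \frac{1}{\frac{19}{9} + r}$)
$a{\left(l \right)} = -4 + \frac{1}{9 \left(-557 + l\right)}$
$\sqrt{\left(84 - 330\right) 186 + a{\left(n{\left(19 \right)} \right)}} = \sqrt{\left(84 - 330\right) 186 + \frac{20053 - 36 \frac{9}{19 + 9 \cdot 19}}{9 \left(-557 + \frac{9}{19 + 9 \cdot 19}\right)}} = \sqrt{\left(-246\right) 186 + \frac{20053 - 36 \frac{9}{19 + 171}}{9 \left(-557 + \frac{9}{19 + 171}\right)}} = \sqrt{-45756 + \frac{20053 - 36 \cdot \frac{9}{190}}{9 \left(-557 + \frac{9}{190}\right)}} = \sqrt{-45756 + \frac{20053 - 36 \cdot 9 \cdot \frac{1}{190}}{9 \left(-557 + 9 \cdot \frac{1}{190}\right)}} = \sqrt{-45756 + \frac{20053 - \frac{162}{95}}{9 \left(-557 + \frac{9}{190}\right)}} = \sqrt{-45756 + \frac{20053 - \frac{162}{95}}{9 \left(- \frac{105821}{190}\right)}} = \sqrt{-45756 + \frac{1}{9} \left(- \frac{190}{105821}\right) \frac{1904873}{95}} = \sqrt{-45756 - \frac{3809746}{952389}} = \sqrt{- \frac{43581320830}{952389}} = \frac{i \sqrt{4611818951551430}}{317463}$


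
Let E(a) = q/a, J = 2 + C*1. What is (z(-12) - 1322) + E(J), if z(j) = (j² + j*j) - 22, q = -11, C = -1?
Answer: -1067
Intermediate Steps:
J = 1 (J = 2 - 1*1 = 2 - 1 = 1)
E(a) = -11/a
z(j) = -22 + 2*j² (z(j) = (j² + j²) - 22 = 2*j² - 22 = -22 + 2*j²)
(z(-12) - 1322) + E(J) = ((-22 + 2*(-12)²) - 1322) - 11/1 = ((-22 + 2*144) - 1322) - 11*1 = ((-22 + 288) - 1322) - 11 = (266 - 1322) - 11 = -1056 - 11 = -1067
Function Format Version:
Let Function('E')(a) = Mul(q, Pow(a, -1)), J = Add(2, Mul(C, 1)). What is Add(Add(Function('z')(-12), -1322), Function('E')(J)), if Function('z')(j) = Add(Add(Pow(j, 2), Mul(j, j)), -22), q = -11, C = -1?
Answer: -1067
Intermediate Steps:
J = 1 (J = Add(2, Mul(-1, 1)) = Add(2, -1) = 1)
Function('E')(a) = Mul(-11, Pow(a, -1))
Function('z')(j) = Add(-22, Mul(2, Pow(j, 2))) (Function('z')(j) = Add(Add(Pow(j, 2), Pow(j, 2)), -22) = Add(Mul(2, Pow(j, 2)), -22) = Add(-22, Mul(2, Pow(j, 2))))
Add(Add(Function('z')(-12), -1322), Function('E')(J)) = Add(Add(Add(-22, Mul(2, Pow(-12, 2))), -1322), Mul(-11, Pow(1, -1))) = Add(Add(Add(-22, Mul(2, 144)), -1322), Mul(-11, 1)) = Add(Add(Add(-22, 288), -1322), -11) = Add(Add(266, -1322), -11) = Add(-1056, -11) = -1067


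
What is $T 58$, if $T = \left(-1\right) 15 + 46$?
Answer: $1798$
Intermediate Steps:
$T = 31$ ($T = -15 + 46 = 31$)
$T 58 = 31 \cdot 58 = 1798$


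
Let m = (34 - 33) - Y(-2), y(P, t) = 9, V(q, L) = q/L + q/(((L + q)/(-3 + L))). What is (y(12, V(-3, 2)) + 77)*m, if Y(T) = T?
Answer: 258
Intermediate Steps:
V(q, L) = q/L + q*(-3 + L)/(L + q) (V(q, L) = q/L + q/(((L + q)/(-3 + L))) = q/L + q*((-3 + L)/(L + q)) = q/L + q*(-3 + L)/(L + q))
m = 3 (m = (34 - 33) - 1*(-2) = 1 + 2 = 3)
(y(12, V(-3, 2)) + 77)*m = (9 + 77)*3 = 86*3 = 258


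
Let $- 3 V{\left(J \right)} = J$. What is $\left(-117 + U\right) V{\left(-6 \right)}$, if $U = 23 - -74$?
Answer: $-40$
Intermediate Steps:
$V{\left(J \right)} = - \frac{J}{3}$
$U = 97$ ($U = 23 + 74 = 97$)
$\left(-117 + U\right) V{\left(-6 \right)} = \left(-117 + 97\right) \left(\left(- \frac{1}{3}\right) \left(-6\right)\right) = \left(-20\right) 2 = -40$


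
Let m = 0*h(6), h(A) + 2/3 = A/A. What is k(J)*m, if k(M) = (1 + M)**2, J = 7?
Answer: 0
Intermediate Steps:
h(A) = 1/3 (h(A) = -2/3 + A/A = -2/3 + 1 = 1/3)
m = 0 (m = 0*(1/3) = 0)
k(J)*m = (1 + 7)**2*0 = 8**2*0 = 64*0 = 0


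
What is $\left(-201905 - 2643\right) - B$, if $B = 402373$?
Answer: $-606921$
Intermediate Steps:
$\left(-201905 - 2643\right) - B = \left(-201905 - 2643\right) - 402373 = -204548 - 402373 = -606921$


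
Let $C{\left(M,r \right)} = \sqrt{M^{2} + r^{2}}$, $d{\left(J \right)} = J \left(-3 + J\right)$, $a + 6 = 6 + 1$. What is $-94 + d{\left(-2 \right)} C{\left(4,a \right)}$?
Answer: $-94 + 10 \sqrt{17} \approx -52.769$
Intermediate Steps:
$a = 1$ ($a = -6 + \left(6 + 1\right) = -6 + 7 = 1$)
$-94 + d{\left(-2 \right)} C{\left(4,a \right)} = -94 + - 2 \left(-3 - 2\right) \sqrt{4^{2} + 1^{2}} = -94 + \left(-2\right) \left(-5\right) \sqrt{16 + 1} = -94 + 10 \sqrt{17}$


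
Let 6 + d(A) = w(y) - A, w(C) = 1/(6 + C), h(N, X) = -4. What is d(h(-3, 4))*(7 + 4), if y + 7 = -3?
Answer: -99/4 ≈ -24.750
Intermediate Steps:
y = -10 (y = -7 - 3 = -10)
d(A) = -25/4 - A (d(A) = -6 + (1/(6 - 10) - A) = -6 + (1/(-4) - A) = -6 + (-¼ - A) = -25/4 - A)
d(h(-3, 4))*(7 + 4) = (-25/4 - 1*(-4))*(7 + 4) = (-25/4 + 4)*11 = -9/4*11 = -99/4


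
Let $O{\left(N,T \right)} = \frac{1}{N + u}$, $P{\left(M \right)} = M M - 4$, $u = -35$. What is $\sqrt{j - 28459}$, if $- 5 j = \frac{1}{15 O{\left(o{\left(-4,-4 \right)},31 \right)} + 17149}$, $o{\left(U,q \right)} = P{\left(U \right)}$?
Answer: $\frac{i \sqrt{27669409635392445}}{986030} \approx 168.7 i$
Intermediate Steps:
$P{\left(M \right)} = -4 + M^{2}$ ($P{\left(M \right)} = M^{2} - 4 = -4 + M^{2}$)
$o{\left(U,q \right)} = -4 + U^{2}$
$O{\left(N,T \right)} = \frac{1}{-35 + N}$ ($O{\left(N,T \right)} = \frac{1}{N - 35} = \frac{1}{-35 + N}$)
$j = - \frac{23}{1972060}$ ($j = - \frac{1}{5 \left(\frac{15}{-35 - \left(4 - \left(-4\right)^{2}\right)} + 17149\right)} = - \frac{1}{5 \left(\frac{15}{-35 + \left(-4 + 16\right)} + 17149\right)} = - \frac{1}{5 \left(\frac{15}{-35 + 12} + 17149\right)} = - \frac{1}{5 \left(\frac{15}{-23} + 17149\right)} = - \frac{1}{5 \left(15 \left(- \frac{1}{23}\right) + 17149\right)} = - \frac{1}{5 \left(- \frac{15}{23} + 17149\right)} = - \frac{1}{5 \cdot \frac{394412}{23}} = \left(- \frac{1}{5}\right) \frac{23}{394412} = - \frac{23}{1972060} \approx -1.1663 \cdot 10^{-5}$)
$\sqrt{j - 28459} = \sqrt{- \frac{23}{1972060} - 28459} = \sqrt{- \frac{56122855563}{1972060}} = \frac{i \sqrt{27669409635392445}}{986030}$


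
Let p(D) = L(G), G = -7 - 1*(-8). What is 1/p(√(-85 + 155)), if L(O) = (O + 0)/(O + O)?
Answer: 2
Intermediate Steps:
G = 1 (G = -7 + 8 = 1)
L(O) = ½ (L(O) = O/((2*O)) = O*(1/(2*O)) = ½)
p(D) = ½
1/p(√(-85 + 155)) = 1/(½) = 2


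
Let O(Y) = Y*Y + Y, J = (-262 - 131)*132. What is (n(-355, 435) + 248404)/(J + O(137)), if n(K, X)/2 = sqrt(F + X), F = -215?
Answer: -124202/16485 - 2*sqrt(55)/16485 ≈ -7.5351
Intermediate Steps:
J = -51876 (J = -393*132 = -51876)
n(K, X) = 2*sqrt(-215 + X)
O(Y) = Y + Y**2 (O(Y) = Y**2 + Y = Y + Y**2)
(n(-355, 435) + 248404)/(J + O(137)) = (2*sqrt(-215 + 435) + 248404)/(-51876 + 137*(1 + 137)) = (2*sqrt(220) + 248404)/(-51876 + 137*138) = (2*(2*sqrt(55)) + 248404)/(-51876 + 18906) = (4*sqrt(55) + 248404)/(-32970) = (248404 + 4*sqrt(55))*(-1/32970) = -124202/16485 - 2*sqrt(55)/16485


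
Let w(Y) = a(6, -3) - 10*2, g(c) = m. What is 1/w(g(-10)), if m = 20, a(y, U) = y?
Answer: -1/14 ≈ -0.071429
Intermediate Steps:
g(c) = 20
w(Y) = -14 (w(Y) = 6 - 10*2 = 6 - 20 = -14)
1/w(g(-10)) = 1/(-14) = -1/14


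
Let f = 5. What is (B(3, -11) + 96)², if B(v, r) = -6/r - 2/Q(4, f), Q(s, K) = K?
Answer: 27962944/3025 ≈ 9244.0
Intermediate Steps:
B(v, r) = -⅖ - 6/r (B(v, r) = -6/r - 2/5 = -6/r - 2*⅕ = -6/r - ⅖ = -⅖ - 6/r)
(B(3, -11) + 96)² = ((-⅖ - 6/(-11)) + 96)² = ((-⅖ - 6*(-1/11)) + 96)² = ((-⅖ + 6/11) + 96)² = (8/55 + 96)² = (5288/55)² = 27962944/3025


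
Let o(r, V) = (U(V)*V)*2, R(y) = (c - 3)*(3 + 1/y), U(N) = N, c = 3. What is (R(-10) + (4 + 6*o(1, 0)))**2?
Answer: 16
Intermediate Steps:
R(y) = 0 (R(y) = (3 - 3)*(3 + 1/y) = 0*(3 + 1/y) = 0)
o(r, V) = 2*V**2 (o(r, V) = (V*V)*2 = V**2*2 = 2*V**2)
(R(-10) + (4 + 6*o(1, 0)))**2 = (0 + (4 + 6*(2*0**2)))**2 = (0 + (4 + 6*(2*0)))**2 = (0 + (4 + 6*0))**2 = (0 + (4 + 0))**2 = (0 + 4)**2 = 4**2 = 16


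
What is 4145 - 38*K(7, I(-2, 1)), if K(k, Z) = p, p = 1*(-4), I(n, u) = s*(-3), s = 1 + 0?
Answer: 4297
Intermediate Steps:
s = 1
I(n, u) = -3 (I(n, u) = 1*(-3) = -3)
p = -4
K(k, Z) = -4
4145 - 38*K(7, I(-2, 1)) = 4145 - 38*(-4) = 4145 + 152 = 4297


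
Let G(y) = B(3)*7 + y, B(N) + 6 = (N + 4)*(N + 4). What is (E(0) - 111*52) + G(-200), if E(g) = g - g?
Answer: -5671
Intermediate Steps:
B(N) = -6 + (4 + N)**2 (B(N) = -6 + (N + 4)*(N + 4) = -6 + (4 + N)*(4 + N) = -6 + (4 + N)**2)
E(g) = 0
G(y) = 301 + y (G(y) = (-6 + (4 + 3)**2)*7 + y = (-6 + 7**2)*7 + y = (-6 + 49)*7 + y = 43*7 + y = 301 + y)
(E(0) - 111*52) + G(-200) = (0 - 111*52) + (301 - 200) = (0 - 5772) + 101 = -5772 + 101 = -5671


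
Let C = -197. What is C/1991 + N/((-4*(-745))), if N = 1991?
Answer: 3377021/5933180 ≈ 0.56918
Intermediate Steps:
C/1991 + N/((-4*(-745))) = -197/1991 + 1991/((-4*(-745))) = -197*1/1991 + 1991/2980 = -197/1991 + 1991*(1/2980) = -197/1991 + 1991/2980 = 3377021/5933180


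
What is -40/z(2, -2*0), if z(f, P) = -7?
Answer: 40/7 ≈ 5.7143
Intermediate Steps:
-40/z(2, -2*0) = -40/(-7) = -40*(-⅐) = 40/7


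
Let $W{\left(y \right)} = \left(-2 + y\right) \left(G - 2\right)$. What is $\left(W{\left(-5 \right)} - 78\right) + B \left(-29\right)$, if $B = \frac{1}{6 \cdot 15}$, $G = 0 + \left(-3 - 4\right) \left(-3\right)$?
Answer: $- \frac{19019}{90} \approx -211.32$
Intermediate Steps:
$G = 21$ ($G = 0 + \left(-3 - 4\right) \left(-3\right) = 0 - -21 = 0 + 21 = 21$)
$W{\left(y \right)} = -38 + 19 y$ ($W{\left(y \right)} = \left(-2 + y\right) \left(21 - 2\right) = \left(-2 + y\right) 19 = -38 + 19 y$)
$B = \frac{1}{90} \approx 0.011111$
$\left(W{\left(-5 \right)} - 78\right) + B \left(-29\right) = \left(\left(-38 + 19 \left(-5\right)\right) - 78\right) + \frac{1}{90} \left(-29\right) = \left(\left(-38 - 95\right) - 78\right) - \frac{29}{90} = \left(-133 - 78\right) - \frac{29}{90} = -211 - \frac{29}{90} = - \frac{19019}{90}$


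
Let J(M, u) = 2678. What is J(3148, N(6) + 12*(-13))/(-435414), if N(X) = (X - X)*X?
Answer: -1339/217707 ≈ -0.0061505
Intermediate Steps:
N(X) = 0 (N(X) = 0*X = 0)
J(3148, N(6) + 12*(-13))/(-435414) = 2678/(-435414) = 2678*(-1/435414) = -1339/217707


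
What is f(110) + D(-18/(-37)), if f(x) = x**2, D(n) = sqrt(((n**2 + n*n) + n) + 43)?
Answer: 12100 + sqrt(60181)/37 ≈ 12107.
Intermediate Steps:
D(n) = sqrt(43 + n + 2*n**2) (D(n) = sqrt(((n**2 + n**2) + n) + 43) = sqrt((2*n**2 + n) + 43) = sqrt((n + 2*n**2) + 43) = sqrt(43 + n + 2*n**2))
f(110) + D(-18/(-37)) = 110**2 + sqrt(43 - 18/(-37) + 2*(-18/(-37))**2) = 12100 + sqrt(43 - 18*(-1/37) + 2*(-18*(-1/37))**2) = 12100 + sqrt(43 + 18/37 + 2*(18/37)**2) = 12100 + sqrt(43 + 18/37 + 2*(324/1369)) = 12100 + sqrt(43 + 18/37 + 648/1369) = 12100 + sqrt(60181/1369) = 12100 + sqrt(60181)/37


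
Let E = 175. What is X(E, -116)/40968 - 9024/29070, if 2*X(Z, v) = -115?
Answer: -41262973/132326640 ≈ -0.31183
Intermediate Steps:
X(Z, v) = -115/2 (X(Z, v) = (1/2)*(-115) = -115/2)
X(E, -116)/40968 - 9024/29070 = -115/2/40968 - 9024/29070 = -115/2*1/40968 - 9024*1/29070 = -115/81936 - 1504/4845 = -41262973/132326640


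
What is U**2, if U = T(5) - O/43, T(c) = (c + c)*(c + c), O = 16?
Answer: 18352656/1849 ≈ 9925.7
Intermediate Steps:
T(c) = 4*c**2 (T(c) = (2*c)*(2*c) = 4*c**2)
U = 4284/43 (U = 4*5**2 - 16/43 = 4*25 - 16/43 = 100 - 1*16/43 = 100 - 16/43 = 4284/43 ≈ 99.628)
U**2 = (4284/43)**2 = 18352656/1849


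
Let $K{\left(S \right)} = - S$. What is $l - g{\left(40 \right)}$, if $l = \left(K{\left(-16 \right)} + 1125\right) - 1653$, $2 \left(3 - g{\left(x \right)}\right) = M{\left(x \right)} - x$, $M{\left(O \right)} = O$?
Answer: $-515$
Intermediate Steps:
$g{\left(x \right)} = 3$ ($g{\left(x \right)} = 3 - \frac{x - x}{2} = 3 - 0 = 3 + 0 = 3$)
$l = -512$ ($l = \left(\left(-1\right) \left(-16\right) + 1125\right) - 1653 = \left(16 + 1125\right) - 1653 = 1141 - 1653 = -512$)
$l - g{\left(40 \right)} = -512 - 3 = -515$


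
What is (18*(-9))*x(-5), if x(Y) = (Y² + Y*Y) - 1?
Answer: -7938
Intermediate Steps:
x(Y) = -1 + 2*Y² (x(Y) = (Y² + Y²) - 1 = 2*Y² - 1 = -1 + 2*Y²)
(18*(-9))*x(-5) = (18*(-9))*(-1 + 2*(-5)²) = -162*(-1 + 2*25) = -162*(-1 + 50) = -162*49 = -7938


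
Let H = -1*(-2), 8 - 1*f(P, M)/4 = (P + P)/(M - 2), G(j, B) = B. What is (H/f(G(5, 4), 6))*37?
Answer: 37/12 ≈ 3.0833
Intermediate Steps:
f(P, M) = 32 - 8*P/(-2 + M) (f(P, M) = 32 - 4*(P + P)/(M - 2) = 32 - 4*2*P/(-2 + M) = 32 - 8*P/(-2 + M))
H = 2
(H/f(G(5, 4), 6))*37 = (2/((8*(-8 - 1*4 + 4*6)/(-2 + 6))))*37 = (2/((8*(-8 - 4 + 24)/4)))*37 = (2/((8*(1/4)*12)))*37 = (2/24)*37 = (2*(1/24))*37 = (1/12)*37 = 37/12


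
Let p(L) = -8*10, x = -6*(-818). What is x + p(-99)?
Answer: 4828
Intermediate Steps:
x = 4908
p(L) = -80
x + p(-99) = 4908 - 80 = 4828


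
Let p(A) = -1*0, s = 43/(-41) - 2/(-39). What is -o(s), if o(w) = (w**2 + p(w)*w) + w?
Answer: 6380/2556801 ≈ 0.0024953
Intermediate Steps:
s = -1595/1599 (s = 43*(-1/41) - 2*(-1/39) = -43/41 + 2/39 = -1595/1599 ≈ -0.99750)
p(A) = 0
o(w) = w + w**2 (o(w) = (w**2 + 0*w) + w = (w**2 + 0) + w = w**2 + w = w + w**2)
-o(s) = -(-1595)*(1 - 1595/1599)/1599 = -(-1595)*4/(1599*1599) = -1*(-6380/2556801) = 6380/2556801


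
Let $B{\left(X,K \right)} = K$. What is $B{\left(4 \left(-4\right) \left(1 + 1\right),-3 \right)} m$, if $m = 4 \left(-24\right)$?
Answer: $288$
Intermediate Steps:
$m = -96$
$B{\left(4 \left(-4\right) \left(1 + 1\right),-3 \right)} m = \left(-3\right) \left(-96\right) = 288$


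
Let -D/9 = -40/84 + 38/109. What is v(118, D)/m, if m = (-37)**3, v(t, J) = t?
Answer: -118/50653 ≈ -0.0023296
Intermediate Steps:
D = 876/763 (D = -9*(-40/84 + 38/109) = -9*(-40*1/84 + 38*(1/109)) = -9*(-10/21 + 38/109) = -9*(-292/2289) = 876/763 ≈ 1.1481)
m = -50653
v(118, D)/m = 118/(-50653) = 118*(-1/50653) = -118/50653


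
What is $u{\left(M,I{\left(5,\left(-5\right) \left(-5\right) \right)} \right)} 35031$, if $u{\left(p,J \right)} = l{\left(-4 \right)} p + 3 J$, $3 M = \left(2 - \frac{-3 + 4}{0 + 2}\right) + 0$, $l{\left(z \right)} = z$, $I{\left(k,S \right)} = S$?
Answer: $2557263$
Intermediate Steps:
$M = \frac{1}{2}$ ($M = \frac{\left(2 - \frac{-3 + 4}{0 + 2}\right) + 0}{3} = \frac{\left(2 - 1 \cdot \frac{1}{2}\right) + 0}{3} = \frac{\left(2 - \frac{1}{2}\right) + 0}{3} = \frac{\frac{3}{2} + 0}{3} = \frac{1}{3} \cdot \frac{3}{2} = \frac{1}{2} \approx 0.5$)
$u{\left(p,J \right)} = - 4 p + 3 J$
$u{\left(M,I{\left(5,\left(-5\right) \left(-5\right) \right)} \right)} 35031 = \left(\left(-4\right) \frac{1}{2} + 3 \left(\left(-5\right) \left(-5\right)\right)\right) 35031 = \left(-2 + 3 \cdot 25\right) 35031 = \left(-2 + 75\right) 35031 = 73 \cdot 35031 = 2557263$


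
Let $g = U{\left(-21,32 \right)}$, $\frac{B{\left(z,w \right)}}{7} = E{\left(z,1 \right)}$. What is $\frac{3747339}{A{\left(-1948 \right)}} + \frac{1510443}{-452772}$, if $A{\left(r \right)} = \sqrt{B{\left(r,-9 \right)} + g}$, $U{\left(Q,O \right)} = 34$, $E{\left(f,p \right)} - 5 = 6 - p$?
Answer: $- \frac{167827}{50308} + \frac{3747339 \sqrt{26}}{52} \approx 3.6745 \cdot 10^{5}$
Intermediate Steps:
$E{\left(f,p \right)} = 11 - p$ ($E{\left(f,p \right)} = 5 - \left(-6 + p\right) = 11 - p$)
$B{\left(z,w \right)} = 70$ ($B{\left(z,w \right)} = 7 \left(11 - 1\right) = 7 \cdot 10 = 70$)
$g = 34$
$A{\left(r \right)} = 2 \sqrt{26}$ ($A{\left(r \right)} = \sqrt{70 + 34} = \sqrt{104} = 2 \sqrt{26}$)
$\frac{3747339}{A{\left(-1948 \right)}} + \frac{1510443}{-452772} = \frac{3747339}{2 \sqrt{26}} + \frac{1510443}{-452772} = 3747339 \frac{\sqrt{26}}{52} + 1510443 \left(- \frac{1}{452772}\right) = \frac{3747339 \sqrt{26}}{52} - \frac{167827}{50308} = - \frac{167827}{50308} + \frac{3747339 \sqrt{26}}{52}$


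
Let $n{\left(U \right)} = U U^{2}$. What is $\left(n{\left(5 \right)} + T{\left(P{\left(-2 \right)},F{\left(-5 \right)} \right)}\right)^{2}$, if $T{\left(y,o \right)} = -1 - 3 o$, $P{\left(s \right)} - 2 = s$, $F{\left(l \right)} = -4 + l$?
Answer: $22801$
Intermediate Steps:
$P{\left(s \right)} = 2 + s$
$n{\left(U \right)} = U^{3}$
$\left(n{\left(5 \right)} + T{\left(P{\left(-2 \right)},F{\left(-5 \right)} \right)}\right)^{2} = \left(5^{3} - \left(1 + 3 \left(-4 - 5\right)\right)\right)^{2} = \left(125 - -26\right)^{2} = \left(125 + \left(-1 + 27\right)\right)^{2} = \left(125 + 26\right)^{2} = 151^{2} = 22801$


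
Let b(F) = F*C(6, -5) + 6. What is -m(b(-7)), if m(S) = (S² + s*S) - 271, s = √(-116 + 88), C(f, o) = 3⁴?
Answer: -314450 + 1122*I*√7 ≈ -3.1445e+5 + 2968.5*I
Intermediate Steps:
C(f, o) = 81
s = 2*I*√7 (s = √(-28) = 2*I*√7 ≈ 5.2915*I)
b(F) = 6 + 81*F (b(F) = F*81 + 6 = 81*F + 6 = 6 + 81*F)
m(S) = -271 + S² + 2*I*S*√7 (m(S) = (S² + (2*I*√7)*S) - 271 = (S² + 2*I*S*√7) - 271 = -271 + S² + 2*I*S*√7)
-m(b(-7)) = -(-271 + (6 + 81*(-7))² + 2*I*(6 + 81*(-7))*√7) = -(-271 + (6 - 567)² + 2*I*(6 - 567)*√7) = -(-271 + (-561)² + 2*I*(-561)*√7) = -(-271 + 314721 - 1122*I*√7) = -(314450 - 1122*I*√7) = -314450 + 1122*I*√7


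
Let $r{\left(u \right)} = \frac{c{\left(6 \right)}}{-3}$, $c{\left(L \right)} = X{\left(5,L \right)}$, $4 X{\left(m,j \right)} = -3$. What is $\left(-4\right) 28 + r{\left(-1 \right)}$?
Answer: $- \frac{447}{4} \approx -111.75$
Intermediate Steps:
$X{\left(m,j \right)} = - \frac{3}{4}$ ($X{\left(m,j \right)} = \frac{1}{4} \left(-3\right) = - \frac{3}{4}$)
$c{\left(L \right)} = - \frac{3}{4}$
$r{\left(u \right)} = \frac{1}{4}$ ($r{\left(u \right)} = - \frac{3}{4 \left(-3\right)} = \left(- \frac{3}{4}\right) \left(- \frac{1}{3}\right) = \frac{1}{4}$)
$\left(-4\right) 28 + r{\left(-1 \right)} = \left(-4\right) 28 + \frac{1}{4} = -112 + \frac{1}{4} = - \frac{447}{4}$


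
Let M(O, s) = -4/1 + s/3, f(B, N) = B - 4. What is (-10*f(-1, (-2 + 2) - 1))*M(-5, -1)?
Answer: -650/3 ≈ -216.67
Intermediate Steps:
f(B, N) = -4 + B
M(O, s) = -4 + s/3 (M(O, s) = -4*1 + s*(1/3) = -4 + s/3)
(-10*f(-1, (-2 + 2) - 1))*M(-5, -1) = (-10*(-4 - 1))*(-4 + (1/3)*(-1)) = (-10*(-5))*(-4 - 1/3) = 50*(-13/3) = -650/3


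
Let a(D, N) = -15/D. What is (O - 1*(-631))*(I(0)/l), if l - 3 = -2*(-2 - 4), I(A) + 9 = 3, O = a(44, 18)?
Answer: -27749/110 ≈ -252.26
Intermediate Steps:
O = -15/44 ≈ -0.34091
I(A) = -6 (I(A) = -9 + 3 = -6)
l = 15 (l = 3 - 2*(-2 - 4) = 3 - 2*(-6) = 3 + 12 = 15)
(O - 1*(-631))*(I(0)/l) = (-15/44 - 1*(-631))*(-6/15) = (-15/44 + 631)*(-6*1/15) = (27749/44)*(-⅖) = -27749/110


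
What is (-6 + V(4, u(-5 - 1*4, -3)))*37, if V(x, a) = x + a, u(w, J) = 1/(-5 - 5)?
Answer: -777/10 ≈ -77.700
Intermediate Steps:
u(w, J) = -⅒ (u(w, J) = 1/(-10) = -⅒)
V(x, a) = a + x
(-6 + V(4, u(-5 - 1*4, -3)))*37 = (-6 + (-⅒ + 4))*37 = (-6 + 39/10)*37 = -21/10*37 = -777/10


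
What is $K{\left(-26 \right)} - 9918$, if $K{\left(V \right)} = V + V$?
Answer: $-9970$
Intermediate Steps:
$K{\left(V \right)} = 2 V$
$K{\left(-26 \right)} - 9918 = 2 \left(-26\right) - 9918 = -52 - 9918 = -9970$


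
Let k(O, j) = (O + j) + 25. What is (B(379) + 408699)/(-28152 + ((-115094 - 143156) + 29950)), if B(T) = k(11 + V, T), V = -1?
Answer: -136371/85484 ≈ -1.5953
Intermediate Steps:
k(O, j) = 25 + O + j
B(T) = 35 + T (B(T) = 25 + (11 - 1) + T = 25 + 10 + T = 35 + T)
(B(379) + 408699)/(-28152 + ((-115094 - 143156) + 29950)) = ((35 + 379) + 408699)/(-28152 + ((-115094 - 143156) + 29950)) = (414 + 408699)/(-28152 + (-258250 + 29950)) = 409113/(-28152 - 228300) = 409113/(-256452) = 409113*(-1/256452) = -136371/85484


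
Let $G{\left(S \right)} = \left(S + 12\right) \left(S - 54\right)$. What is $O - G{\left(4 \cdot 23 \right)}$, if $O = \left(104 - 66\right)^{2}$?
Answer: $-2508$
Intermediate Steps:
$G{\left(S \right)} = \left(-54 + S\right) \left(12 + S\right)$ ($G{\left(S \right)} = \left(12 + S\right) \left(-54 + S\right) = \left(-54 + S\right) \left(12 + S\right)$)
$O = 1444$ ($O = 38^{2} = 1444$)
$O - G{\left(4 \cdot 23 \right)} = 1444 - \left(-648 + \left(4 \cdot 23\right)^{2} - 42 \cdot 4 \cdot 23\right) = 1444 - \left(-648 + 92^{2} - 3864\right) = 1444 - \left(-648 + 8464 - 3864\right) = 1444 - 3952 = -2508$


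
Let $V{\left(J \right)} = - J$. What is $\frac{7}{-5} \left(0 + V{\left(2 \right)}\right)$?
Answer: $\frac{14}{5} \approx 2.8$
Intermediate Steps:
$\frac{7}{-5} \left(0 + V{\left(2 \right)}\right) = \frac{7}{-5} \left(0 - 2\right) = 7 \left(- \frac{1}{5}\right) \left(0 - 2\right) = \left(- \frac{7}{5}\right) \left(-2\right) = \frac{14}{5}$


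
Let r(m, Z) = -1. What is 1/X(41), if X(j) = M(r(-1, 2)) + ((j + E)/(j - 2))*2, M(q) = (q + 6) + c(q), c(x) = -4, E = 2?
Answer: 39/125 ≈ 0.31200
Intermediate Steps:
M(q) = 2 + q (M(q) = (q + 6) - 4 = (6 + q) - 4 = 2 + q)
X(j) = 1 + 2*(2 + j)/(-2 + j) (X(j) = (2 - 1) + ((j + 2)/(j - 2))*2 = 1 + ((2 + j)/(-2 + j))*2 = 1 + 2*(2 + j)/(-2 + j))
1/X(41) = 1/((2 + 3*41)/(-2 + 41)) = 1/((2 + 123)/39) = 1/((1/39)*125) = 1/(125/39) = 39/125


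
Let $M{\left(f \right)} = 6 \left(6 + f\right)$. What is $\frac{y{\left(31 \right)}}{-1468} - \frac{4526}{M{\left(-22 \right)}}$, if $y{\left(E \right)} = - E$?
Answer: $\frac{830893}{17616} \approx 47.167$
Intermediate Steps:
$M{\left(f \right)} = 36 + 6 f$
$\frac{y{\left(31 \right)}}{-1468} - \frac{4526}{M{\left(-22 \right)}} = \frac{\left(-1\right) 31}{-1468} - \frac{4526}{36 + 6 \left(-22\right)} = \left(-31\right) \left(- \frac{1}{1468}\right) - \frac{4526}{36 - 132} = \frac{31}{1468} - \frac{4526}{-96} = \frac{31}{1468} - - \frac{2263}{48} = \frac{31}{1468} + \frac{2263}{48} = \frac{830893}{17616}$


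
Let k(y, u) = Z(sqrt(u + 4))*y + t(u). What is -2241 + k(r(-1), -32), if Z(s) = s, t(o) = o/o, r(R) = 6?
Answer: -2240 + 12*I*sqrt(7) ≈ -2240.0 + 31.749*I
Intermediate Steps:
t(o) = 1
k(y, u) = 1 + y*sqrt(4 + u) (k(y, u) = sqrt(u + 4)*y + 1 = sqrt(4 + u)*y + 1 = y*sqrt(4 + u) + 1 = 1 + y*sqrt(4 + u))
-2241 + k(r(-1), -32) = -2241 + (1 + 6*sqrt(4 - 32)) = -2241 + (1 + 6*sqrt(-28)) = -2241 + (1 + 6*(2*I*sqrt(7))) = -2241 + (1 + 12*I*sqrt(7)) = -2240 + 12*I*sqrt(7)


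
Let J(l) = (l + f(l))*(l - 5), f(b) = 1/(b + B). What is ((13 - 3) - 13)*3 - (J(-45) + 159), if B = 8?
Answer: -89516/37 ≈ -2419.4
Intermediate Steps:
f(b) = 1/(8 + b) (f(b) = 1/(b + 8) = 1/(8 + b))
J(l) = (-5 + l)*(l + 1/(8 + l)) (J(l) = (l + 1/(8 + l))*(l - 5) = (l + 1/(8 + l))*(-5 + l) = (-5 + l)*(l + 1/(8 + l)))
((13 - 3) - 13)*3 - (J(-45) + 159) = ((13 - 3) - 13)*3 - ((-5 - 45 - 45*(-5 - 45)*(8 - 45))/(8 - 45) + 159) = (10 - 13)*3 - ((-5 - 45 - 45*(-50)*(-37))/(-37) + 159) = -3*3 - (-(-5 - 45 - 83250)/37 + 159) = -9 - (-1/37*(-83300) + 159) = -9 - (83300/37 + 159) = -9 - 1*89183/37 = -9 - 89183/37 = -89516/37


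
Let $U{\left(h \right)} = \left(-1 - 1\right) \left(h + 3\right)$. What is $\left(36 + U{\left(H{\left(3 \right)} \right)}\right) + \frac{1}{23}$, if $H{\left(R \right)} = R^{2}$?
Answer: $\frac{277}{23} \approx 12.043$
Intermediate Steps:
$U{\left(h \right)} = -6 - 2 h$ ($U{\left(h \right)} = - 2 \left(3 + h\right) = -6 - 2 h$)
$\left(36 + U{\left(H{\left(3 \right)} \right)}\right) + \frac{1}{23} = \left(36 - \left(6 + 2 \cdot 3^{2}\right)\right) + \frac{1}{23} = \left(36 - 24\right) + \frac{1}{23} = 12 + \frac{1}{23} = \frac{277}{23}$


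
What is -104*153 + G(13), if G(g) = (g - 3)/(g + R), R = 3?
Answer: -127291/8 ≈ -15911.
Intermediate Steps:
G(g) = (-3 + g)/(3 + g) (G(g) = (g - 3)/(g + 3) = (-3 + g)/(3 + g))
-104*153 + G(13) = -104*153 + (-3 + 13)/(3 + 13) = -15912 + 10/16 = -15912 + (1/16)*10 = -15912 + 5/8 = -127291/8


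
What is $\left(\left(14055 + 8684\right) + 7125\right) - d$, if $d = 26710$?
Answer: $3154$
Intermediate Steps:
$\left(\left(14055 + 8684\right) + 7125\right) - d = \left(\left(14055 + 8684\right) + 7125\right) - 26710 = \left(22739 + 7125\right) - 26710 = 29864 - 26710 = 3154$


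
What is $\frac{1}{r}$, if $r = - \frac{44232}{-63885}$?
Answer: $\frac{21295}{14744} \approx 1.4443$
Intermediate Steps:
$r = \frac{14744}{21295}$ ($r = \left(-44232\right) \left(- \frac{1}{63885}\right) = \frac{14744}{21295} \approx 0.69237$)
$\frac{1}{r} = \frac{1}{\frac{14744}{21295}} = \frac{21295}{14744}$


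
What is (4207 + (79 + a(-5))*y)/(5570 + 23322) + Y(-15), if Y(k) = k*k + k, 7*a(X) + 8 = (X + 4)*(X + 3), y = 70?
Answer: 6076997/28892 ≈ 210.33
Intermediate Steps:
a(X) = -8/7 + (3 + X)*(4 + X)/7 (a(X) = -8/7 + ((X + 4)*(X + 3))/7 = -8/7 + ((4 + X)*(3 + X))/7 = -8/7 + ((3 + X)*(4 + X))/7 = -8/7 + (3 + X)*(4 + X)/7)
Y(k) = k + k**2 (Y(k) = k**2 + k = k + k**2)
(4207 + (79 + a(-5))*y)/(5570 + 23322) + Y(-15) = (4207 + (79 + (4/7 - 5 + (1/7)*(-5)**2))*70)/(5570 + 23322) - 15*(1 - 15) = (4207 + (79 + (4/7 - 5 + (1/7)*25))*70)/28892 - 15*(-14) = (4207 + (79 + (4/7 - 5 + 25/7))*70)*(1/28892) + 210 = (4207 + (79 - 6/7)*70)*(1/28892) + 210 = (4207 + (547/7)*70)*(1/28892) + 210 = (4207 + 5470)*(1/28892) + 210 = 9677*(1/28892) + 210 = 9677/28892 + 210 = 6076997/28892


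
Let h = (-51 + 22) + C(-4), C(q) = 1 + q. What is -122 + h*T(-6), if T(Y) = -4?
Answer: 6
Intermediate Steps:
h = -32 (h = (-51 + 22) + (1 - 4) = -29 - 3 = -32)
-122 + h*T(-6) = -122 - 32*(-4) = -122 + 128 = 6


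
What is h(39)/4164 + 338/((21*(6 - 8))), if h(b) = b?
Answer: -234299/29148 ≈ -8.0383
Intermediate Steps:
h(39)/4164 + 338/((21*(6 - 8))) = 39/4164 + 338/((21*(6 - 8))) = 39*(1/4164) + 338/((21*(-2))) = 13/1388 + 338/(-42) = 13/1388 + 338*(-1/42) = 13/1388 - 169/21 = -234299/29148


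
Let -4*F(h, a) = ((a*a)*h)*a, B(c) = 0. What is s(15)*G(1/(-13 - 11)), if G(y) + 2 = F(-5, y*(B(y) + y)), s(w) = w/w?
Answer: -1528823803/764411904 ≈ -2.0000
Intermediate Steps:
s(w) = 1
F(h, a) = -h*a**3/4 (F(h, a) = -(a*a)*h*a/4 = -a**2*h*a/4 = -h*a**2*a/4 = -h*a**3/4)
G(y) = -2 + 5*y**6/4 (G(y) = -2 - 1/4*(-5)*(y*(0 + y))**3 = -2 - 1/4*(-5)*(y*y)**3 = -2 - 1/4*(-5)*(y**2)**3 = -2 - 1/4*(-5)*y**6 = -2 + 5*y**6/4)
s(15)*G(1/(-13 - 11)) = 1*(-2 + 5*(1/(-13 - 11))**6/4) = 1*(-2 + 5*(1/(-24))**6/4) = 1*(-2 + 5*(-1/24)**6/4) = 1*(-2 + (5/4)*(1/191102976)) = 1*(-2 + 5/764411904) = 1*(-1528823803/764411904) = -1528823803/764411904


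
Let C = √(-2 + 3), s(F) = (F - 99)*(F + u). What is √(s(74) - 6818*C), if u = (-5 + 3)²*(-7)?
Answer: 4*I*√498 ≈ 89.264*I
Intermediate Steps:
u = -28 (u = (-2)²*(-7) = 4*(-7) = -28)
s(F) = (-99 + F)*(-28 + F) (s(F) = (F - 99)*(F - 28) = (-99 + F)*(-28 + F))
C = 1 (C = √1 = 1)
√(s(74) - 6818*C) = √((2772 + 74² - 127*74) - 6818*1) = √((2772 + 5476 - 9398) - 6818) = √(-1150 - 6818) = √(-7968) = 4*I*√498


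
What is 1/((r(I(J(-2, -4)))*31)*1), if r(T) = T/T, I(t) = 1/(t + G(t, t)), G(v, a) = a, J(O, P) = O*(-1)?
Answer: 1/31 ≈ 0.032258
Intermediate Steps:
J(O, P) = -O
I(t) = 1/(2*t) (I(t) = 1/(t + t) = 1/(2*t))
r(T) = 1
1/((r(I(J(-2, -4)))*31)*1) = 1/((1*31)*1) = 1/(31*1) = 1/31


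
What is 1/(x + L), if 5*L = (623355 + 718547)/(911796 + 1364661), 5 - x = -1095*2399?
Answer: 11382285/29900239631252 ≈ 3.8068e-7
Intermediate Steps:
x = 2626910 (x = 5 - (-1095)*2399 = 5 - 1*(-2626905) = 5 + 2626905 = 2626910)
L = 1341902/11382285 (L = ((623355 + 718547)/(911796 + 1364661))/5 = (1341902/2276457)/5 = (1341902*(1/2276457))/5 = (1/5)*(1341902/2276457) = 1341902/11382285 ≈ 0.11789)
1/(x + L) = 1/(2626910 + 1341902/11382285) = 1/(29900239631252/11382285) = 11382285/29900239631252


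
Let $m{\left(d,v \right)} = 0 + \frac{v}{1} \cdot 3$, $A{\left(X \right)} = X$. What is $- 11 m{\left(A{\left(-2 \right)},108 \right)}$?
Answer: $-3564$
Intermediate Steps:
$m{\left(d,v \right)} = 3 v$ ($m{\left(d,v \right)} = 0 + v 1 \cdot 3 = 0 + v 3 = 0 + 3 v = 3 v$)
$- 11 m{\left(A{\left(-2 \right)},108 \right)} = - 11 \cdot 3 \cdot 108 = \left(-11\right) 324 = -3564$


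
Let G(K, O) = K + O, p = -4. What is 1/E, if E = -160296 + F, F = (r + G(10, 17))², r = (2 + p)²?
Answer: -1/159335 ≈ -6.2761e-6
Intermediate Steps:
r = 4 (r = (2 - 4)² = (-2)² = 4)
F = 961 (F = (4 + (10 + 17))² = (4 + 27)² = 31² = 961)
E = -159335 (E = -160296 + 961 = -159335)
1/E = 1/(-159335) = -1/159335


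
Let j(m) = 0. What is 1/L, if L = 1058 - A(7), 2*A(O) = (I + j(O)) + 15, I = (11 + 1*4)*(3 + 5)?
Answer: 2/1981 ≈ 0.0010096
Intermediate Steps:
I = 120 (I = (11 + 4)*8 = 15*8 = 120)
A(O) = 135/2 (A(O) = ((120 + 0) + 15)/2 = (120 + 15)/2 = (½)*135 = 135/2)
L = 1981/2 (L = 1058 - 1*135/2 = 1058 - 135/2 = 1981/2 ≈ 990.50)
1/L = 1/(1981/2) = 2/1981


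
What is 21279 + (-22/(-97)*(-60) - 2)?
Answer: 2062549/97 ≈ 21263.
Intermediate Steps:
21279 + (-22/(-97)*(-60) - 2) = 21279 + (-22*(-1/97)*(-60) - 2) = 21279 + ((22/97)*(-60) - 2) = 21279 + (-1320/97 - 2) = 21279 - 1514/97 = 2062549/97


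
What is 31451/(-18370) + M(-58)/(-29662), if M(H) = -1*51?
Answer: -232990673/136222735 ≈ -1.7104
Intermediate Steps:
M(H) = -51
31451/(-18370) + M(-58)/(-29662) = 31451/(-18370) - 51/(-29662) = 31451*(-1/18370) - 51*(-1/29662) = -31451/18370 + 51/29662 = -232990673/136222735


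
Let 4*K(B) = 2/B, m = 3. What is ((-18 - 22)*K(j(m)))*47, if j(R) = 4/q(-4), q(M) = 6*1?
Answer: -1410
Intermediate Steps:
q(M) = 6
j(R) = 2/3 (j(R) = 4/6 = 4*(1/6) = 2/3)
K(B) = 1/(2*B) (K(B) = (2/B)/4 = 1/(2*B))
((-18 - 22)*K(j(m)))*47 = ((-18 - 22)*(1/(2*(2/3))))*47 = -20*3/2*47 = -40*3/4*47 = -30*47 = -1410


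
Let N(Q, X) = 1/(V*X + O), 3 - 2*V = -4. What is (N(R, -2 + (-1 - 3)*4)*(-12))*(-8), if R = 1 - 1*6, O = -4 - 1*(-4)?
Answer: -32/21 ≈ -1.5238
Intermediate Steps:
V = 7/2 (V = 3/2 - ½*(-4) = 3/2 + 2 = 7/2 ≈ 3.5000)
O = 0 (O = -4 + 4 = 0)
R = -5 (R = 1 - 6 = -5)
N(Q, X) = 2/(7*X) (N(Q, X) = 1/(7*X/2 + 0) = 1/(7*X/2) = 2/(7*X))
(N(R, -2 + (-1 - 3)*4)*(-12))*(-8) = ((2/(7*(-2 + (-1 - 3)*4)))*(-12))*(-8) = ((2/(7*(-2 - 4*4)))*(-12))*(-8) = ((2/(7*(-2 - 16)))*(-12))*(-8) = (((2/7)/(-18))*(-12))*(-8) = (((2/7)*(-1/18))*(-12))*(-8) = -1/63*(-12)*(-8) = (4/21)*(-8) = -32/21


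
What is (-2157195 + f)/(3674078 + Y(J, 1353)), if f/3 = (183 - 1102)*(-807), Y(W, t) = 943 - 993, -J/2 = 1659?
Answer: 5642/306169 ≈ 0.018428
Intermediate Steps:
J = -3318 (J = -2*1659 = -3318)
Y(W, t) = -50
f = 2224899 (f = 3*((183 - 1102)*(-807)) = 3*(-919*(-807)) = 3*741633 = 2224899)
(-2157195 + f)/(3674078 + Y(J, 1353)) = (-2157195 + 2224899)/(3674078 - 50) = 67704/3674028 = 67704*(1/3674028) = 5642/306169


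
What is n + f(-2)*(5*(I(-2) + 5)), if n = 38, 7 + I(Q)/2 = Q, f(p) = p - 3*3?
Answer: 753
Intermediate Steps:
f(p) = -9 + p (f(p) = p - 9 = -9 + p)
I(Q) = -14 + 2*Q
n + f(-2)*(5*(I(-2) + 5)) = 38 + (-9 - 2)*(5*((-14 + 2*(-2)) + 5)) = 38 - 55*((-14 - 4) + 5) = 38 - 55*(-18 + 5) = 38 - 55*(-13) = 38 - 11*(-65) = 38 + 715 = 753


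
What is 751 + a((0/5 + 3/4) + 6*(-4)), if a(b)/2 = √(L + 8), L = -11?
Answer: 751 + 2*I*√3 ≈ 751.0 + 3.4641*I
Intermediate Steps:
a(b) = 2*I*√3 (a(b) = 2*√(-11 + 8) = 2*√(-3) = 2*(I*√3) = 2*I*√3)
751 + a((0/5 + 3/4) + 6*(-4)) = 751 + 2*I*√3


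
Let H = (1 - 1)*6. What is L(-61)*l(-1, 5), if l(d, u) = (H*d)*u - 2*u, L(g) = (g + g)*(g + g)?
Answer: -148840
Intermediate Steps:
H = 0 (H = 0*6 = 0)
L(g) = 4*g**2 (L(g) = (2*g)*(2*g) = 4*g**2)
l(d, u) = -2*u (l(d, u) = (0*d)*u - 2*u = 0*u - 2*u = 0 - 2*u = -2*u)
L(-61)*l(-1, 5) = (4*(-61)**2)*(-2*5) = (4*3721)*(-10) = 14884*(-10) = -148840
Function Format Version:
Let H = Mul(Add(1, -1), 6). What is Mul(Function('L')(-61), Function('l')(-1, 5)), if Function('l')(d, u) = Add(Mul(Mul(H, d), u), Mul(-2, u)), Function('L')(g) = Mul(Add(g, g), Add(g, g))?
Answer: -148840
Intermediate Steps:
H = 0 (H = Mul(0, 6) = 0)
Function('L')(g) = Mul(4, Pow(g, 2)) (Function('L')(g) = Mul(Mul(2, g), Mul(2, g)) = Mul(4, Pow(g, 2)))
Function('l')(d, u) = Mul(-2, u) (Function('l')(d, u) = Add(Mul(Mul(0, d), u), Mul(-2, u)) = Add(Mul(0, u), Mul(-2, u)) = Add(0, Mul(-2, u)) = Mul(-2, u))
Mul(Function('L')(-61), Function('l')(-1, 5)) = Mul(Mul(4, Pow(-61, 2)), Mul(-2, 5)) = Mul(Mul(4, 3721), -10) = Mul(14884, -10) = -148840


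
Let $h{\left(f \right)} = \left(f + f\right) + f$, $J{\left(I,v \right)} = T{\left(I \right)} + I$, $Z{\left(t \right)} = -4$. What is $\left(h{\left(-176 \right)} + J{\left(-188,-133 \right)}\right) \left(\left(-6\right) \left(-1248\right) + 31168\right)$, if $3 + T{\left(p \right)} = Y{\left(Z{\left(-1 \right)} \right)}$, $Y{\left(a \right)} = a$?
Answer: $-27948288$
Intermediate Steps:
$T{\left(p \right)} = -7$ ($T{\left(p \right)} = -3 - 4 = -7$)
$J{\left(I,v \right)} = -7 + I$
$h{\left(f \right)} = 3 f$ ($h{\left(f \right)} = 2 f + f = 3 f$)
$\left(h{\left(-176 \right)} + J{\left(-188,-133 \right)}\right) \left(\left(-6\right) \left(-1248\right) + 31168\right) = \left(3 \left(-176\right) - 195\right) \left(\left(-6\right) \left(-1248\right) + 31168\right) = \left(-528 - 195\right) \left(7488 + 31168\right) = \left(-723\right) 38656 = -27948288$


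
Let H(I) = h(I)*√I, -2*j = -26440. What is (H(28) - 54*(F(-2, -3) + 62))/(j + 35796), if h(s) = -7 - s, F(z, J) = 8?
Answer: -945/12254 - 35*√7/24508 ≈ -0.080896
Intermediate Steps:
j = 13220 (j = -½*(-26440) = 13220)
H(I) = √I*(-7 - I) (H(I) = (-7 - I)*√I = √I*(-7 - I))
(H(28) - 54*(F(-2, -3) + 62))/(j + 35796) = (√28*(-7 - 1*28) - 54*(8 + 62))/(13220 + 35796) = ((2*√7)*(-7 - 28) - 54*70)/49016 = ((2*√7)*(-35) - 3780)*(1/49016) = (-70*√7 - 3780)*(1/49016) = (-3780 - 70*√7)*(1/49016) = -945/12254 - 35*√7/24508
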